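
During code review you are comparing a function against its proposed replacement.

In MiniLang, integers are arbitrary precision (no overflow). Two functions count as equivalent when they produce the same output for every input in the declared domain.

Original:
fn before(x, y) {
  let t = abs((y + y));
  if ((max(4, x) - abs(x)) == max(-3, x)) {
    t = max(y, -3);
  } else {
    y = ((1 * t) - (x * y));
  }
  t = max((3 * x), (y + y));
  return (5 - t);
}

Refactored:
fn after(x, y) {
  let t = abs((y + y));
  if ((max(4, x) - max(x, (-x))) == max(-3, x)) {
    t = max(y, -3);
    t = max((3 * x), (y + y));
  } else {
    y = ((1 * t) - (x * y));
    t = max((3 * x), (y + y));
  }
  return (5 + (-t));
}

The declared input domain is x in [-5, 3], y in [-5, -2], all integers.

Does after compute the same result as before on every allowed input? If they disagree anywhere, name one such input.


Reading the diff, among the changes: arithmetic usage differs, and constant usage differs, and min/max/abs usage differs, and statement counts differ.
As a probe, take x=3, y=-5: before runs t becomes 10; next ((max(4, x) - abs(x)) == max(-3, x)) evaluates to false; next y becomes 25; next t becomes 50; next final value -45; after runs t becomes 10; next ((max(4, x) - max(x, (-x))) == max(-3, x)) evaluates to false; next y becomes 25; next t becomes 50; next final value -45; both end at -45.
Across all 36 domain points the two functions coincide.
verdict: equivalent


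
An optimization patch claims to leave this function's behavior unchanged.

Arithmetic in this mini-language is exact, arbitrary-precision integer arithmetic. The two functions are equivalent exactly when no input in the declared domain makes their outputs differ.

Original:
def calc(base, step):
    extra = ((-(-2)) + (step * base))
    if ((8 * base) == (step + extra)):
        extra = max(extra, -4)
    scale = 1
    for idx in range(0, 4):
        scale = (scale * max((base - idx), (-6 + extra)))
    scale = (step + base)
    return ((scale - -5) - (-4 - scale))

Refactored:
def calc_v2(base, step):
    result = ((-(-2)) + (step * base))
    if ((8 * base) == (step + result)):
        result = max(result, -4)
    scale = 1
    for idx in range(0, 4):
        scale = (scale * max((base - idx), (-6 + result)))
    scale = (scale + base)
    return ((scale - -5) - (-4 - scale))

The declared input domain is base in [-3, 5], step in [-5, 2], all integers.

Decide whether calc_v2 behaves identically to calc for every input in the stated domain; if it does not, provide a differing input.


At base=-3, step=-5: calc gives -7, calc_v2 gives 29285.
verdict: not equivalent; witness: base=-3, step=-5


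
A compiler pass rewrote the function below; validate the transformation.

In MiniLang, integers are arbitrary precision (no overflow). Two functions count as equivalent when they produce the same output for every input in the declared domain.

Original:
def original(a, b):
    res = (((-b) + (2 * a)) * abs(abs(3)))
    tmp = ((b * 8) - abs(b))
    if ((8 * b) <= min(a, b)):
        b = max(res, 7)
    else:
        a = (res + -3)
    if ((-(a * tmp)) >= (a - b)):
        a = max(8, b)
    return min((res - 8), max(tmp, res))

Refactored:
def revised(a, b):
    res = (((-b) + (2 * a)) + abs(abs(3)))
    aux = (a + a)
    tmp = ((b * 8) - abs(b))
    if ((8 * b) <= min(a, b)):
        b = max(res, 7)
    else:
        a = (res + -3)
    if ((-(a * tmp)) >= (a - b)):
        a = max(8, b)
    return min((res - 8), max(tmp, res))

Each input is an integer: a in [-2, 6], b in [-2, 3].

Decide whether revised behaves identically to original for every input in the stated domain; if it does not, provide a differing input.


Not equivalent: a=-2, b=-2 separates them (-14 vs -7).
original: res=-6, then tmp=-18, then ((8 * b) <= min(a, b)) is true, then b=7, then ((-(a * tmp)) >= (a - b)) is false, then returns -14
revised: res=1, then aux=-4, then tmp=-18, then ((8 * b) <= min(a, b)) is true, then b=7, then ((-(a * tmp)) >= (a - b)) is false, then returns -7
verdict: not equivalent; witness: a=-2, b=-2


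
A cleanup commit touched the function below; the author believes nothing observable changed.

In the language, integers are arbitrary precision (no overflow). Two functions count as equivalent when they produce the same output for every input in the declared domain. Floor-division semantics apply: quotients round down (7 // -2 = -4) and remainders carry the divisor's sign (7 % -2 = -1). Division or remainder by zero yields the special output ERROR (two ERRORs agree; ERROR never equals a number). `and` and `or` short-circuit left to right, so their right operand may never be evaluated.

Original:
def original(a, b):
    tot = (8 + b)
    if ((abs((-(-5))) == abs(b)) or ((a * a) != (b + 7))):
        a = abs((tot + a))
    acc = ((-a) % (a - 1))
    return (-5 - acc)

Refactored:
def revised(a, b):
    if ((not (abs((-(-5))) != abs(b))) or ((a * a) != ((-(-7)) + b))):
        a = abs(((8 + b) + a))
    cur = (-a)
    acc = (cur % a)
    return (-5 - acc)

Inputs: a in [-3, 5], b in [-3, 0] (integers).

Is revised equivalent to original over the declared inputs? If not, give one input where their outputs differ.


On input a=-3, b=-2, original returns -6 while revised returns -5.
verdict: not equivalent; witness: a=-3, b=-2


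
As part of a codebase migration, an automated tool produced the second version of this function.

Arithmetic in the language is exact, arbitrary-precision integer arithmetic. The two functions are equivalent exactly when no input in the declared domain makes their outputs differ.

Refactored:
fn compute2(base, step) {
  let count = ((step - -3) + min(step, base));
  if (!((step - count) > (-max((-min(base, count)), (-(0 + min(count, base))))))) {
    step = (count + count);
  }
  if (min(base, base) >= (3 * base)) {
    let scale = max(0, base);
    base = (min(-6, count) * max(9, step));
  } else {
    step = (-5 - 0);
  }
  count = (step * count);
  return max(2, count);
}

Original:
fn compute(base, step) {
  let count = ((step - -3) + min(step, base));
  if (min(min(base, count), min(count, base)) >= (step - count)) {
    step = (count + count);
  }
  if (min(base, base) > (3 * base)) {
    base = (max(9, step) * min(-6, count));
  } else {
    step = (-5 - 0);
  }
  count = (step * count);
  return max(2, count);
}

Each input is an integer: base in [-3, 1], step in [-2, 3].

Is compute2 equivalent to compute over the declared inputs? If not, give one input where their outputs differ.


At base=0, step=-2: compute gives 5, compute2 gives 2.
verdict: not equivalent; witness: base=0, step=-2


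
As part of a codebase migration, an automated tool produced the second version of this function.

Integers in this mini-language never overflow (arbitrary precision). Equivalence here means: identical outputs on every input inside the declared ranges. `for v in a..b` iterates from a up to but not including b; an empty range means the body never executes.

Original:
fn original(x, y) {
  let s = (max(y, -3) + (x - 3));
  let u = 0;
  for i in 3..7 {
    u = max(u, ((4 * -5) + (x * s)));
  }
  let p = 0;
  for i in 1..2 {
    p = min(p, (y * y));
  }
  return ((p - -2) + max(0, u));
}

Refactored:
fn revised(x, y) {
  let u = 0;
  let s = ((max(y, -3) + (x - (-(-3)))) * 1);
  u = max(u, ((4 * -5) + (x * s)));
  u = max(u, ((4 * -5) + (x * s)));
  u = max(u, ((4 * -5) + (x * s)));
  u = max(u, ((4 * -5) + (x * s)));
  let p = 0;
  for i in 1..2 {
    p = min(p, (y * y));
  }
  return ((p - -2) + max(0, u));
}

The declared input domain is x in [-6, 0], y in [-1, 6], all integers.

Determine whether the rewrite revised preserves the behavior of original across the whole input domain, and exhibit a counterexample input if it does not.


Reading the diff, among the changes: constant usage differs; and statement counts differ; and min/max/abs usage differs; and loop structure differs; and arithmetic usage differs.
Spot check at x=-6, y=4 — original: s=-5, then u=0, then (i=3), then u=10, then (i=4), then u=10, then (i=5), then u=10, then (i=6), then u=10, then p=0, then (i=1), then p=0, then returns 12. revised: u=0, then s=-5, then u=10, then u=10, then u=10, then u=10, then p=0, then (i=1), then p=0, then returns 12. Both give 12.
Across all 56 domain points the two functions coincide.
verdict: equivalent


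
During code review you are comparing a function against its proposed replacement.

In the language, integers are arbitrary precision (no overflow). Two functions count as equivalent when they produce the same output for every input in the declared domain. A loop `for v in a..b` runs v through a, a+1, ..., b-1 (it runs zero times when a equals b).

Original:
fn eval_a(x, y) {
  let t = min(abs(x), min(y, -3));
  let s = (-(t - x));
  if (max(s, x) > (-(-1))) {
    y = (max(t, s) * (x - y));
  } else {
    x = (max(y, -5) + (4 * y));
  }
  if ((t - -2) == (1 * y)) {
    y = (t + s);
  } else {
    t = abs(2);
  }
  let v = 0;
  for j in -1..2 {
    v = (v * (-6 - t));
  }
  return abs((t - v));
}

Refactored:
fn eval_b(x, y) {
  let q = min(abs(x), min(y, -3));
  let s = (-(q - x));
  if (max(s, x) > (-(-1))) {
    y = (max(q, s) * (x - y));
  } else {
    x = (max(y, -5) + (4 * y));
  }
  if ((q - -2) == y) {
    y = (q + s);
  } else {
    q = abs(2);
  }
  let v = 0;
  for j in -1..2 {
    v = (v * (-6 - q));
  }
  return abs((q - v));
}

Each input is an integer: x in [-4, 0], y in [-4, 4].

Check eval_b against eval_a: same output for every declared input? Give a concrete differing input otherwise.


Side by side, the visible changes include: local variable names differ; and arithmetic usage differs; and constant usage differs.
Tracing x=-4, y=-4: eval_a: t = -4; s = 0; (max(s, x) > (-(-1))) -> false; x = -20; ((t - -2) == (1 * y)) -> false; t = 2; v = 0; [j=-1]; v = 0; [j=0]; v = 0; [j=1]; v = 0; return 2 | eval_b: q = -4; s = 0; (max(s, x) > (-(-1))) -> false; x = -20; ((q - -2) == y) -> false; q = 2; v = 0; [j=-1]; v = 0; [j=0]; v = 0; [j=1]; v = 0; return 2 — matching result 2.
Sweeping the whole domain (45 inputs) finds no disagreement.
verdict: equivalent


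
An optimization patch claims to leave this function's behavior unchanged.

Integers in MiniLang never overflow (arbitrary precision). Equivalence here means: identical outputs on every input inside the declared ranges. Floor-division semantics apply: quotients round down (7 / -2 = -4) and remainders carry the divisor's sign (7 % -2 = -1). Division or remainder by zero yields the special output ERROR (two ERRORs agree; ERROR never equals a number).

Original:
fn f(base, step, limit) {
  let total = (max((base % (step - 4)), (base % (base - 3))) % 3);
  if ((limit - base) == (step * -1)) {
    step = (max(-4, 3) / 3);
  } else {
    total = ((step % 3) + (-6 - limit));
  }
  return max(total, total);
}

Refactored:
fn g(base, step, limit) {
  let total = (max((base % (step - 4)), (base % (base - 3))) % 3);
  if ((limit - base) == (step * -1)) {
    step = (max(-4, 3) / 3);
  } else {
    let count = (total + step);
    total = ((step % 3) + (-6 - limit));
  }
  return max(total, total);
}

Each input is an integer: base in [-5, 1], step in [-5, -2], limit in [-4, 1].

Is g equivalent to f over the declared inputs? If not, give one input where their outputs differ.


Changes here: arithmetic usage differs; also local variable names differ; also statement counts differ; the full 168-point sweep finds no disagreement.
verdict: equivalent


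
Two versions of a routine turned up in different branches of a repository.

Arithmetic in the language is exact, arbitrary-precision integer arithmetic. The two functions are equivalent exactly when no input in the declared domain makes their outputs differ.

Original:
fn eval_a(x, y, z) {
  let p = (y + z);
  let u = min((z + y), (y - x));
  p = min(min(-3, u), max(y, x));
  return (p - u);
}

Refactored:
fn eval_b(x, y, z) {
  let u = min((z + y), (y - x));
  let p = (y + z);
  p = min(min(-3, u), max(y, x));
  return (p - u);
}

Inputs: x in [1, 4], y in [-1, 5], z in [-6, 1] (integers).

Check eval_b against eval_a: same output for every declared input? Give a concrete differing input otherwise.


This is a faithful refactor — same computation, different form, but the computed results match everywhere.
Spot check at x=2, y=0, z=-2 — eval_a: p = -2; u = -2; p = -3; return -1. eval_b: u = -2; p = -2; p = -3; return -1. Both give -1.
Checked all 224 inputs in the declared domain: the outputs agree on every one.
verdict: equivalent


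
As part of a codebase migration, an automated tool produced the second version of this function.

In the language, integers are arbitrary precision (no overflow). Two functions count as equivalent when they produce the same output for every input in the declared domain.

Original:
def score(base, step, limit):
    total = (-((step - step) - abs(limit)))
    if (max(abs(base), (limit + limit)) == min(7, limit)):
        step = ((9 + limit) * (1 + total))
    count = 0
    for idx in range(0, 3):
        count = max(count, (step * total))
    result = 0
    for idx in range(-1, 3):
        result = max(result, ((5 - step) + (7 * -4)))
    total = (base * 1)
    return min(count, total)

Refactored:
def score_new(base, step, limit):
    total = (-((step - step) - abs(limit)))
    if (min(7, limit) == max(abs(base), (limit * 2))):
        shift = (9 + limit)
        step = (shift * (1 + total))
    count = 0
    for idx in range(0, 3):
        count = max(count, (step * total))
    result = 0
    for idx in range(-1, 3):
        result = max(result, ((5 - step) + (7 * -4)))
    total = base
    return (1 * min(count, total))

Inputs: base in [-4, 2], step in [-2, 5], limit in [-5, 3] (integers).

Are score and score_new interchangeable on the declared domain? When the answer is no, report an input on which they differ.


The two are interchangeable: statement counts differ, and constant usage differs, and arithmetic usage differs, and local variable names differ, and every declared input agrees.
Tracing base=-3, step=5, limit=-1: score: total=1, then (max(abs(base), (limit + limit)) == min(7, limit)) is false, then count=0, then (idx=0), then count=5, then (idx=1), then count=5, then (idx=2), then count=5, then result=0, then (idx=-1), then result=0, then (idx=0), then result=0, then (idx=1), then result=0, then (idx=2), then result=0, then total=-3, then returns -3 | score_new: total=1, then (min(7, limit) == max(abs(base), (limit * 2))) is false, then count=0, then (idx=0), then count=5, then (idx=1), then count=5, then (idx=2), then count=5, then result=0, then (idx=-1), then result=0, then (idx=0), then result=0, then (idx=1), then result=0, then (idx=2), then result=0, then total=-3, then returns -3 — matching result -3.
Checked all 504 inputs in the declared domain: the outputs agree on every one.
verdict: equivalent


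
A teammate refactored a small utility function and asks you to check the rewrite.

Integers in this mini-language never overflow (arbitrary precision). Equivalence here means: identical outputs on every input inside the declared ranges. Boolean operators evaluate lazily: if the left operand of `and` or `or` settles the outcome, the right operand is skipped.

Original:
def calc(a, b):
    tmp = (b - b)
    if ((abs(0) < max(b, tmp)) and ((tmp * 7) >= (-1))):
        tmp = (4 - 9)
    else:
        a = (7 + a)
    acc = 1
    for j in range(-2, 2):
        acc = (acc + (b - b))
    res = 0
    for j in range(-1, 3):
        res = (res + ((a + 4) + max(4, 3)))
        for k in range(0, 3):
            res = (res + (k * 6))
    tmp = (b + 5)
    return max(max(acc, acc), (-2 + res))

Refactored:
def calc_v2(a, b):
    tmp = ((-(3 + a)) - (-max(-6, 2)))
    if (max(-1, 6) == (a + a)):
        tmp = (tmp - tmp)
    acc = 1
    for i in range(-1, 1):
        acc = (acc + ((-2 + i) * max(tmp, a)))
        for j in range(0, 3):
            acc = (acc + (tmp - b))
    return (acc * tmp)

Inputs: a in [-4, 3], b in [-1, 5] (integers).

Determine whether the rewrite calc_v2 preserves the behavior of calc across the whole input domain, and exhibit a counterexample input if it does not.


The rewrite breaks on a=-4, b=-1, where the results are 114 and 30.
calc: tmp becomes 0; next ((abs(0) < max(b, tmp)) and ((tmp * 7) >= (-1))) evaluates to false; next a becomes 3; next acc becomes 1; next at j=-2:; next acc becomes 1; next at j=-1:; next acc becomes 1; next at j=0:; next acc becomes 1; next at j=1:; next acc becomes 1; next res becomes 0; next at j=-1:; next res becomes 11; next at k=0:; next res becomes 11; next at k=1:; next res becomes 17; next at k=2:; next res becomes 29; next at j=0:; next res becomes 40; next at k=0:; next res becomes 40; next at k=1:; next res becomes 46; next at k=2:; next res becomes 58; next at j=1:; next res becomes 69; next at k=0:; next res becomes 69; next at k=1:; next res becomes 75; next at k=2:; next res becomes 87; next at j=2:; next res becomes 98; next at k=0:; next res becomes 98; next at k=1:; next res becomes 104; next at k=2:; next res becomes 116; next tmp becomes 4; next final value 114
calc_v2: tmp becomes 3; next (max(-1, 6) == (a + a)) evaluates to false; next acc becomes 1; next at i=-1:; next acc becomes -8; next at j=0:; next acc becomes -4; next at j=1:; next acc becomes 0; next at j=2:; next acc becomes 4; next at i=0:; next acc becomes -2; next at j=0:; next acc becomes 2; next at j=1:; next acc becomes 6; next at j=2:; next acc becomes 10; next final value 30
verdict: not equivalent; witness: a=-4, b=-1


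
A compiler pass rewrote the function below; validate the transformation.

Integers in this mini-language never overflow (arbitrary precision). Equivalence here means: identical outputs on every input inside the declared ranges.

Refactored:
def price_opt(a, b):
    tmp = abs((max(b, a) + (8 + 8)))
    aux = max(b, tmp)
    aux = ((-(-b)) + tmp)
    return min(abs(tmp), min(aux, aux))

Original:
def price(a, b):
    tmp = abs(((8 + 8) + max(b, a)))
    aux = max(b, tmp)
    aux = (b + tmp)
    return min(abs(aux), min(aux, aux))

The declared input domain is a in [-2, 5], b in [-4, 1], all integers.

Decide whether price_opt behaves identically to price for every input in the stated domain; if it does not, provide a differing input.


Take a=-2, b=1.
price: tmp = 17; aux = 17; aux = 18; return 18
price_opt: tmp = 17; aux = 17; aux = 18; return 17
18 != 17, so the rewrite changes behavior.
verdict: not equivalent; witness: a=-2, b=1


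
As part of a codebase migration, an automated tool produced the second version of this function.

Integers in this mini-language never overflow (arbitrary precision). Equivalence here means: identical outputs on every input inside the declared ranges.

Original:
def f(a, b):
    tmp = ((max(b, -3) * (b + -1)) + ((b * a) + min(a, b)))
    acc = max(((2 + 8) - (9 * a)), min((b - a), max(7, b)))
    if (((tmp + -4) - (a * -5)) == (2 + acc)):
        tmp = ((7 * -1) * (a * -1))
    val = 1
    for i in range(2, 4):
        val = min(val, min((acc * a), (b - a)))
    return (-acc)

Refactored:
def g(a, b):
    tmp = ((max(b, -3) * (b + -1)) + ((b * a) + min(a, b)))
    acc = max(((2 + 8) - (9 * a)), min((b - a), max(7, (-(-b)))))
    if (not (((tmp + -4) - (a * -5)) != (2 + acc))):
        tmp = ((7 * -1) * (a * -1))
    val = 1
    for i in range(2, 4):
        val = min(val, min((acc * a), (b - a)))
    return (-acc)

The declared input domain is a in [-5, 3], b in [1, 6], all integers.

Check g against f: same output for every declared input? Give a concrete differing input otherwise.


Reading the diff, among the changes: boolean connective usage differs; comparison usage differs.
One worked example (a=-3, b=4) — f: tmp=-3, then acc=37, then (((tmp + -4) - (a * -5)) == (2 + acc)) is false, then val=1, then (i=2), then val=-111, then (i=3), then val=-111, then returns -37; g: tmp=-3, then acc=37, then (not (((tmp + -4) - (a * -5)) != (2 + acc))) is false, then val=1, then (i=2), then val=-111, then (i=3), then val=-111, then returns -37; agreement on -37.
Sweeping the whole domain (54 inputs) finds no disagreement.
verdict: equivalent


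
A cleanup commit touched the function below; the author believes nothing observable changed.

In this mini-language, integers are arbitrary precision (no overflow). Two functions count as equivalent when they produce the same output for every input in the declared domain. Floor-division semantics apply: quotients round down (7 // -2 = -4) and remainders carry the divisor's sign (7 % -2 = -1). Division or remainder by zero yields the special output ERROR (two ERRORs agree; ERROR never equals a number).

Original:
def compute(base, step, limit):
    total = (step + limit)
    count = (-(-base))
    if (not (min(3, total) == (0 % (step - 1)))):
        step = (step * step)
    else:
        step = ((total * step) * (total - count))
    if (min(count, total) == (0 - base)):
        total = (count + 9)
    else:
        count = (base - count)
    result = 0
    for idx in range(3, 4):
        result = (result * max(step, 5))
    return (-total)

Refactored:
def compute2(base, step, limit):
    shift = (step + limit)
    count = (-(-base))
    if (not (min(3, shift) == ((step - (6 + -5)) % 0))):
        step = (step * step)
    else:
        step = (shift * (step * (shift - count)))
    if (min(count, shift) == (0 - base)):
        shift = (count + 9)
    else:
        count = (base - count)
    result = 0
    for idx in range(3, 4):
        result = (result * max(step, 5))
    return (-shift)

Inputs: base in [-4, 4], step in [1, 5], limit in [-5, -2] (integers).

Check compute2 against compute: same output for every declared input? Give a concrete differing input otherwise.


The rewrite breaks on base=-4, step=2, limit=-5, where the results are 3 and ERROR.
compute: total := -3 | count := -4 | (not (min(3, total) == (0 % (step - 1)))): true | step := 4 | (min(count, total) == (0 - base)): false | count := 0 | result := 0 | iter idx=3: | result := 0 | result 3
compute2: shift := -3 | count := -4 | divide-by-zero, output ERROR
verdict: not equivalent; witness: base=-4, step=2, limit=-5


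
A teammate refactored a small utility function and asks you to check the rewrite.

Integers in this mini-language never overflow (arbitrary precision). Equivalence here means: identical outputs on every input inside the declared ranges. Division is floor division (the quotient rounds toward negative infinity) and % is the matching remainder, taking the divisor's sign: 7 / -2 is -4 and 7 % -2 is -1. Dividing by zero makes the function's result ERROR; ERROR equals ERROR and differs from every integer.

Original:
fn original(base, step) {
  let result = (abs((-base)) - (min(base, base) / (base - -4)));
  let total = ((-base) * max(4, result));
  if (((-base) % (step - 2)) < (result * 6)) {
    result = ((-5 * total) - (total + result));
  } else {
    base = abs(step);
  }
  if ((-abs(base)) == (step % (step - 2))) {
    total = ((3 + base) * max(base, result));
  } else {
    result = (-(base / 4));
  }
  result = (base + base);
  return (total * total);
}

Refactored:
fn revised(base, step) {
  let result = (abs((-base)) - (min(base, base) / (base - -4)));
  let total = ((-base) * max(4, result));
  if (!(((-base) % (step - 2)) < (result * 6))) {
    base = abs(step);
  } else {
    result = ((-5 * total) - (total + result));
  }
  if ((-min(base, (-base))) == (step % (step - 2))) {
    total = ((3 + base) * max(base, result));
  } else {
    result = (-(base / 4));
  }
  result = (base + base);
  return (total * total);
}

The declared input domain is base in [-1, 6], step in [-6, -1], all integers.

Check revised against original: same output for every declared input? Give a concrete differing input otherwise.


These are not equivalent — on base=-1, step=-1 the outputs split (4 vs 16).
original: result becomes 2; next total becomes 4; next (((-base) % (step - 2)) < (result * 6)) evaluates to true; next result becomes -26; next ((-abs(base)) == (step % (step - 2))) evaluates to true; next total becomes -2; next result becomes -2; next final value 4
revised: result becomes 2; next total becomes 4; next (!(((-base) % (step - 2)) < (result * 6))) evaluates to false; next result becomes -26; next ((-min(base, (-base))) == (step % (step - 2))) evaluates to false; next result becomes 1; next result becomes -2; next final value 16
verdict: not equivalent; witness: base=-1, step=-1


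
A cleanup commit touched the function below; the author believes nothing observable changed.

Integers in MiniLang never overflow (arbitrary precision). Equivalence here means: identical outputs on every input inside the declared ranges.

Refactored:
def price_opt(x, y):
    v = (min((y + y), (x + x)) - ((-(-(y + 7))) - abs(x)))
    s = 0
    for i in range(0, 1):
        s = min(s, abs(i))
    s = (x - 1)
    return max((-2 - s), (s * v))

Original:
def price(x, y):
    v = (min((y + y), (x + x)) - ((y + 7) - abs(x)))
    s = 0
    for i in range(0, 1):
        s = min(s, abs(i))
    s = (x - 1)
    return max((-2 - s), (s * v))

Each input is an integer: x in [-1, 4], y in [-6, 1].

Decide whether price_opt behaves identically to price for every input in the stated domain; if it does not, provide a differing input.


Although same computation, different form, 48/48 inputs agree.
verdict: equivalent


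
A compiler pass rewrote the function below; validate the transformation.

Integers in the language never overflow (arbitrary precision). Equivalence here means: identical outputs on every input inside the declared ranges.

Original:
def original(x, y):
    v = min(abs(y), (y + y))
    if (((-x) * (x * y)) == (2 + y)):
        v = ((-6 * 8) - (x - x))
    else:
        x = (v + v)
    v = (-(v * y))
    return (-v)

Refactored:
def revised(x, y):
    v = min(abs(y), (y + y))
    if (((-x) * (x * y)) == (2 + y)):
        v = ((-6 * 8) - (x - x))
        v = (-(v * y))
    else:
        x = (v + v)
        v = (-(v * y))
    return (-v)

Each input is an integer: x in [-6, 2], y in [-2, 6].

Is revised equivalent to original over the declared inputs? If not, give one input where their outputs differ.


Behavior is preserved: although arithmetic usage differs, and statement counts differ, the outputs never diverge.
One worked example (x=1, y=6) — original: v becomes 6; next (((-x) * (x * y)) == (2 + y)) evaluates to false; next x becomes 12; next v becomes -36; next final value 36; revised: v becomes 6; next (((-x) * (x * y)) == (2 + y)) evaluates to false; next x becomes 12; next v becomes -36; next final value 36; agreement on 36.
Checked all 81 inputs in the declared domain: the outputs agree on every one.
verdict: equivalent


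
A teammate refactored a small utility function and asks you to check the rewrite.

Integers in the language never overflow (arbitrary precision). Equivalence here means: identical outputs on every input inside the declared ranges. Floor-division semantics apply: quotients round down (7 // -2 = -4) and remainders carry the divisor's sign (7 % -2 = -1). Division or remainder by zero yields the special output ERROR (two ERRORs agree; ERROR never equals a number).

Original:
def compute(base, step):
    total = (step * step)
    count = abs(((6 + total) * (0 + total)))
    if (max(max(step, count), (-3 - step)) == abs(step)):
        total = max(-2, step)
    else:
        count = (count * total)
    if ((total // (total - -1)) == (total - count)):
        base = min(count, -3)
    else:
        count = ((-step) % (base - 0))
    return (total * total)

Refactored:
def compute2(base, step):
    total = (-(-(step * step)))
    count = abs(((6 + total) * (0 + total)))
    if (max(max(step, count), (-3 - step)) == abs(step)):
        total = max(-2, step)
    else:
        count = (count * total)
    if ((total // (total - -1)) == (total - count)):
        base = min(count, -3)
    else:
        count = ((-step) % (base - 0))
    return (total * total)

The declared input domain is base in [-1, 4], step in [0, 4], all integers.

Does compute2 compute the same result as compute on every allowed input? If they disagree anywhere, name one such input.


Comparing the listings, the differences include: same computation, different form.
Spot check at base=3, step=2 — compute: total = 4; count = 40; (max(max(step, count), (-3 - step)) == abs(step)) -> false; count = 160; ((total // (total - -1)) == (total - count)) -> false; count = 1; return 16. compute2: total = 4; count = 40; (max(max(step, count), (-3 - step)) == abs(step)) -> false; count = 160; ((total // (total - -1)) == (total - count)) -> false; count = 1; return 16. Both give 16.
Sweeping the whole domain (30 inputs) finds no disagreement.
verdict: equivalent


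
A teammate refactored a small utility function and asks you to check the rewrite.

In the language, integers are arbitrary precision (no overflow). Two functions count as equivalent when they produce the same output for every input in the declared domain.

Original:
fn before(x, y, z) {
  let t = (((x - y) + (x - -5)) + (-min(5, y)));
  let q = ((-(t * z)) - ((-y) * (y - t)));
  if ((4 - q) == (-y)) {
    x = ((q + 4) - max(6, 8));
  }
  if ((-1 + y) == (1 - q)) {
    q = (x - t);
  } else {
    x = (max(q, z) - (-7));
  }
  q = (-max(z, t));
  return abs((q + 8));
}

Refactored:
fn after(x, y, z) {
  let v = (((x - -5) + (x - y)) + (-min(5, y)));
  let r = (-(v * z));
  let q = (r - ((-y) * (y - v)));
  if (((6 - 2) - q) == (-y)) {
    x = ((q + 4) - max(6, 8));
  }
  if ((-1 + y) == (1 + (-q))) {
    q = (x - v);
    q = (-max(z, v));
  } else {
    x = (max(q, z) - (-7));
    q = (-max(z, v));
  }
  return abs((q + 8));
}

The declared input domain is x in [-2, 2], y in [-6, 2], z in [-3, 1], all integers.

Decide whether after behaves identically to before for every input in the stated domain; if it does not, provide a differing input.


Side by side, the visible changes include: min/max/abs usage differs, plus local variable names differ, plus constant usage differs, plus statement counts differ, plus arithmetic usage differs.
Spot check at x=0, y=-4, z=-3 — before: t := 13 | q := 107 | ((4 - q) == (-y)): false | ((-1 + y) == (1 - q)): false | x := 114 | q := -13 | result 5. after: v := 13 | r := 39 | q := 107 | (((6 - 2) - q) == (-y)): false | ((-1 + y) == (1 + (-q))): false | x := 114 | q := -13 | result 5. Both give 5.
Every one of the 225 inputs gives matching results.
verdict: equivalent


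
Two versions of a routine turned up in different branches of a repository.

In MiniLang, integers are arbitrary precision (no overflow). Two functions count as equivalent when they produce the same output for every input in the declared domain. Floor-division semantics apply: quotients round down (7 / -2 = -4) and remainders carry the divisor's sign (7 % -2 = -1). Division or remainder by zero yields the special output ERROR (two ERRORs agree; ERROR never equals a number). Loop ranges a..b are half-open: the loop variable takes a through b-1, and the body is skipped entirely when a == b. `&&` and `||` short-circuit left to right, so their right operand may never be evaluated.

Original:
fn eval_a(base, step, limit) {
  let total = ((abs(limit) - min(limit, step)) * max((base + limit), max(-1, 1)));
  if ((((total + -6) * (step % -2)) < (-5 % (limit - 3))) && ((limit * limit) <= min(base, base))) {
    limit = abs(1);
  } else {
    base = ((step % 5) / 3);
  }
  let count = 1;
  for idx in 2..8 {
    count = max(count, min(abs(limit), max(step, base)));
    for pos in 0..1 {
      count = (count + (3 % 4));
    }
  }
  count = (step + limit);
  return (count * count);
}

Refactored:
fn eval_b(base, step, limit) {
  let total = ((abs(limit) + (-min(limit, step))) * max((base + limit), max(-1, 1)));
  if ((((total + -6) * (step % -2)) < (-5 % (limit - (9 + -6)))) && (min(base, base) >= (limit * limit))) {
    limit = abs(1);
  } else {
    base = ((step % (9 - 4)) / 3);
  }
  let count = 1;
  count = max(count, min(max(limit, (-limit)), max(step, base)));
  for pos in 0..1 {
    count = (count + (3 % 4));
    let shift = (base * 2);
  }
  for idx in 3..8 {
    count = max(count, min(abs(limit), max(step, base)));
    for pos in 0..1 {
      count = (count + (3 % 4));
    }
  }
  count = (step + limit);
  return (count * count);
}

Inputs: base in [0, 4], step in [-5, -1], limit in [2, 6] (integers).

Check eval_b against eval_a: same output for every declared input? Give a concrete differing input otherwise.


This is a faithful refactor — arithmetic usage differs; local variable names differ; loop structure differs; constant usage differs; comparison usage differs; statement counts differ; min/max/abs usage differs, but the computed results match everywhere.
One worked example (base=3, step=-5, limit=3) — eval_a: total=48, then a zero divisor aborts: ERROR; eval_b: total=48, then a zero divisor aborts: ERROR; agreement on ERROR.
Every one of the 125 inputs gives matching results.
verdict: equivalent


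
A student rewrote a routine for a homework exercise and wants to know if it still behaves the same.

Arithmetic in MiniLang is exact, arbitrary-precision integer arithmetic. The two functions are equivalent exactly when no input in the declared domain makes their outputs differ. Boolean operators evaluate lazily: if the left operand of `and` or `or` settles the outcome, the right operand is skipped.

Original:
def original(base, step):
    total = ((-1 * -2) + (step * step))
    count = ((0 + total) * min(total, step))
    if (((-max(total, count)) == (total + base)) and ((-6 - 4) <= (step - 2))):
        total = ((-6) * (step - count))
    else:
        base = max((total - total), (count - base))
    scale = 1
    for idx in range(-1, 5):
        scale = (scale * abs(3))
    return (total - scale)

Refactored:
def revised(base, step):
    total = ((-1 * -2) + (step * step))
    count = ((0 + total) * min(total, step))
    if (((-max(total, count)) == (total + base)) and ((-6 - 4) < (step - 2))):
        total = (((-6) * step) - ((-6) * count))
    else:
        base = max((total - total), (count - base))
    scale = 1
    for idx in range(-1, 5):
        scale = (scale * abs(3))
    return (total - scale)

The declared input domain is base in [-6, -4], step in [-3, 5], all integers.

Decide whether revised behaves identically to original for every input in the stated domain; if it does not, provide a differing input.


The edit looks behavioral (`((-6 - 4) <= (step - 2))` became `((-6 - 4) < (step - 2))`), but over these ranges it never changes the outcome.
Tracing base=-6, step=2: original: total=6, then count=12, then (((-max(total, count)) == (total + base)) and ((-6 - 4) <= (step - 2))) is false, then base=18, then scale=1, then (idx=-1), then scale=3, then (idx=0), then scale=9, then (idx=1), then scale=27, then (idx=2), then scale=81, then (idx=3), then scale=243, then (idx=4), then scale=729, then returns -723 | revised: total=6, then count=12, then (((-max(total, count)) == (total + base)) and ((-6 - 4) < (step - 2))) is false, then base=18, then scale=1, then (idx=-1), then scale=3, then (idx=0), then scale=9, then (idx=1), then scale=27, then (idx=2), then scale=81, then (idx=3), then scale=243, then (idx=4), then scale=729, then returns -723 — matching result -723.
Every one of the 27 inputs gives matching results.
verdict: equivalent


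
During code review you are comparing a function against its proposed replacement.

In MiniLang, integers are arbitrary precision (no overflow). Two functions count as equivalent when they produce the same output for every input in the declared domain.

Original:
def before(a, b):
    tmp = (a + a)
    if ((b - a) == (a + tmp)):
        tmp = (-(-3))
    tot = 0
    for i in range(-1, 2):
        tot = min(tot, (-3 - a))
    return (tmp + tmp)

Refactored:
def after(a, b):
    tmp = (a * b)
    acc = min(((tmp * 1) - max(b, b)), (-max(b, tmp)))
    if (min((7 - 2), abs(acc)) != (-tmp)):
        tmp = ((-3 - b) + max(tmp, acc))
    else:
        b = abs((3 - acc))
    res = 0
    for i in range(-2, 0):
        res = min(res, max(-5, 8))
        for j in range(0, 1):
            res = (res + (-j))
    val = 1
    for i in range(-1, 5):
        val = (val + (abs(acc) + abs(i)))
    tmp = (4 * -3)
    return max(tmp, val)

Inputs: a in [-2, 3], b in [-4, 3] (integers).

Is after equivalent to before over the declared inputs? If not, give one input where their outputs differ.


At a=-2, b=-4: before gives -8, after gives 60.
verdict: not equivalent; witness: a=-2, b=-4


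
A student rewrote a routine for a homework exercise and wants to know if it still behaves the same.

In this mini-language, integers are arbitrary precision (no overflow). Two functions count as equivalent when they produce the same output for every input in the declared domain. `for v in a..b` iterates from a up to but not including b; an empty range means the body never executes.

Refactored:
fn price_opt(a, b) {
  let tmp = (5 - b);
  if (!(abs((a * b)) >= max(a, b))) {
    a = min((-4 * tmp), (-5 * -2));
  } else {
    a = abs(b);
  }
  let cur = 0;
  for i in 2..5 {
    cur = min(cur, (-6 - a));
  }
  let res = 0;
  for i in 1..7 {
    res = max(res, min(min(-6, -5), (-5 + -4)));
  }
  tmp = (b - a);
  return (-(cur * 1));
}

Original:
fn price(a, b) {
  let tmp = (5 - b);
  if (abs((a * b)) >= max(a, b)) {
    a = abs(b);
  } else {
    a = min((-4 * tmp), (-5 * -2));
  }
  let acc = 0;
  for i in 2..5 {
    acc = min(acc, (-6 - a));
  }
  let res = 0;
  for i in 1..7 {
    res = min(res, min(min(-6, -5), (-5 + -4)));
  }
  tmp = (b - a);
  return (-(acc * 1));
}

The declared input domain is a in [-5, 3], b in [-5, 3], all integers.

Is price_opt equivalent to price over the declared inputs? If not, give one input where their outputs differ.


The edit looks behavioral (`min(res, min(min(-6, -5), (-5 + -4)))` became `max(res, min(min(-6, -5), (-5 + -4)))`), but over these ranges it never changes the outcome.
Spot check at a=0, b=1 — price: tmp=4, then (abs((a * b)) >= max(a, b)) is false, then a=-16, then acc=0, then (i=2), then acc=0, then (i=3), then acc=0, then (i=4), then acc=0, then res=0, then (i=1), then res=-9, then (i=2), then res=-9, then (i=3), then res=-9, then (i=4), then res=-9, then (i=5), then res=-9, then (i=6), then res=-9, then tmp=17, then returns 0. price_opt: tmp=4, then (!(abs((a * b)) >= max(a, b))) is true, then a=-16, then cur=0, then (i=2), then cur=0, then (i=3), then cur=0, then (i=4), then cur=0, then res=0, then (i=1), then res=0, then (i=2), then res=0, then (i=3), then res=0, then (i=4), then res=0, then (i=5), then res=0, then (i=6), then res=0, then tmp=17, then returns 0. Both give 0.
An exhaustive pass over the 81 declared inputs shows identical outputs.
verdict: equivalent


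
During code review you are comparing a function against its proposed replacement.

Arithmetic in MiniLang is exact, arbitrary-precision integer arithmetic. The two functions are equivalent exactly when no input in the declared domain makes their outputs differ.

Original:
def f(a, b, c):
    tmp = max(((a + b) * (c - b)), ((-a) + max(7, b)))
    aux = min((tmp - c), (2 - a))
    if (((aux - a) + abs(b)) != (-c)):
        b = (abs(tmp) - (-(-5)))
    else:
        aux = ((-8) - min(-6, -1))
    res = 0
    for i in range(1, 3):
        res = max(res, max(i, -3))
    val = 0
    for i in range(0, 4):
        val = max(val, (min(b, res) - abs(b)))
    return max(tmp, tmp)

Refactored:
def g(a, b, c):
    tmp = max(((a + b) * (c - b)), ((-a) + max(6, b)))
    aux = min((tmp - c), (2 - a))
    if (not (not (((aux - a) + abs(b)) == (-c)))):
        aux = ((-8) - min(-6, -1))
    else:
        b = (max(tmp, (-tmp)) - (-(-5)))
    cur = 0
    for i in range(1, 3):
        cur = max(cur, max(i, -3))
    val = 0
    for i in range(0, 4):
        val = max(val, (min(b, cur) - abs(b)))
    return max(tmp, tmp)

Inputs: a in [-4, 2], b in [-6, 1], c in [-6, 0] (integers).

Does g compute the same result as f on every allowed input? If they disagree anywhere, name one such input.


a=-4, b=-6, c=-6 yields 11 from f but 10 from g.
verdict: not equivalent; witness: a=-4, b=-6, c=-6


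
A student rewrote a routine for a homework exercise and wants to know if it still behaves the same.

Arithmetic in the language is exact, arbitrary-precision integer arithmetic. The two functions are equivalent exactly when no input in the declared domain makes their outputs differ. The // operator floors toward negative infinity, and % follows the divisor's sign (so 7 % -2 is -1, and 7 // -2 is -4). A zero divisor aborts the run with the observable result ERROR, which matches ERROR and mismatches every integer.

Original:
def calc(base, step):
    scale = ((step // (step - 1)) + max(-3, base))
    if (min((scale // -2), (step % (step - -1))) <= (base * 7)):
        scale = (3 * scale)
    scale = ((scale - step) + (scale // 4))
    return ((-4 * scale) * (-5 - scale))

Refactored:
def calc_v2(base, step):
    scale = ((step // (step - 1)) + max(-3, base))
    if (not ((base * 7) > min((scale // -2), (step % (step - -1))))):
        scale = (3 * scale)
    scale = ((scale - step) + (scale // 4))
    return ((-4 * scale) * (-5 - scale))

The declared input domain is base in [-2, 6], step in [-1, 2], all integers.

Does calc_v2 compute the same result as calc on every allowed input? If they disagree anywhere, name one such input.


On input base=-2, step=0, calc returns -24 while calc_v2 returns 96.
verdict: not equivalent; witness: base=-2, step=0
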